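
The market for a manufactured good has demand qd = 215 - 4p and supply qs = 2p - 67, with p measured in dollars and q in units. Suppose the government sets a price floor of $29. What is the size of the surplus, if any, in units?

0

Setting quantity demanded equal to quantity supplied, 215 - 4p = 2p - 67, gives p* = 47 and q* = 27.
Since 29 is below p* = 47, the floor does not bind and the free-market outcome prevails.
Since the control does not bind, there is no surplus.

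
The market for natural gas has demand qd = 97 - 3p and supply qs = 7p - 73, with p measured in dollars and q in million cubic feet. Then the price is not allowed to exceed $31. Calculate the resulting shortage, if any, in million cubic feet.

Setting quantity demanded equal to quantity supplied, 97 - 3p = 7p - 73, gives p* = 17 and q* = 46.
The ceiling of 31 is above the equilibrium price 17, so it is not binding; the market clears at p* = 17, q* = 46.
Since the control does not bind, there is no shortage.

0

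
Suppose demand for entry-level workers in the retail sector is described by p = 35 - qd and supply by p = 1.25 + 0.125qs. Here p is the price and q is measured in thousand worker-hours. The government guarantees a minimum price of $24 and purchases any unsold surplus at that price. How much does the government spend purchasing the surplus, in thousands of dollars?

4104

Rearranging demand gives qd = 35 - p; rearranging supply gives qs = 8p - 10. Equilibrium: 35 - p = 8p - 10, so 45 = 9p and p* = 5, q* = 30.
The floor of 24 is above the equilibrium price 5, so it binds.
At p = 24: qd = 35 - 24 = 11 and qs = 8·24 - 10 = 182.
Surplus = qs - qd = 171.
Government expenditure = surplus × support price = 171 × 24 = 4104.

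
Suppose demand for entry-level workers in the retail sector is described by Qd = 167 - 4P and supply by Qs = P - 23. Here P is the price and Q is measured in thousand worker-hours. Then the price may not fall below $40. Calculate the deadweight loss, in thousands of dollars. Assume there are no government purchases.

40

Equilibrium: 167 - 4P = P - 23, so 190 = 5P and P* = 38, Q* = 15.
Since 40 > 38, the floor is binding.
At P = 40: Qd = 167 - 4·40 = 7 and Qs = 40 - 23 = 17.
Quantity traded falls to 7. At Q = 7 the demand price is (167 - 7)/4 = 40 and the supply price is 23 + 7 = 30.
Deadweight loss = ½ · (40 - 30) · (15 - 7) = ½ · 10 · 8 = 40.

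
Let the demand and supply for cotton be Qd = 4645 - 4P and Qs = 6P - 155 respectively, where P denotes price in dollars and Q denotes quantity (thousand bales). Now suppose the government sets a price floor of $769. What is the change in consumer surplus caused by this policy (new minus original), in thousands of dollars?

Without the control the market clears where 4645 - 4P = 6P - 155, i.e. P* = 480 and Q* = 2725.
Because the floor (769) lies above the market-clearing price, it is binding.
At P = 769: Qd = 4645 - 4·769 = 1569 and Qs = 6·769 - 155 = 4459.
Consumer surplus without the control is ½ · (1161.25 - 480) · 2725 = 928203.125.
With the floor, consumers buy 1569 units at 769, so CS = ½ · (1161.25 - 769) · 1569 = 307720.125.
Change in consumer surplus = 307720.125 - 928203.125 = -620483.

-620483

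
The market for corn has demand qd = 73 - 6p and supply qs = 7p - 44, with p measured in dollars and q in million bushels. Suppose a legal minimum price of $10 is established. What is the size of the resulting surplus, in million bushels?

Without the control the market clears where 73 - 6p = 7p - 44, i.e. p* = 9 and q* = 19.
The floor of 10 is above the equilibrium price 9, so it binds.
At p = 10: qd = 73 - 6·10 = 13 and qs = 7·10 - 44 = 26.
Surplus = qs - qd = 26 - 13 = 13.

13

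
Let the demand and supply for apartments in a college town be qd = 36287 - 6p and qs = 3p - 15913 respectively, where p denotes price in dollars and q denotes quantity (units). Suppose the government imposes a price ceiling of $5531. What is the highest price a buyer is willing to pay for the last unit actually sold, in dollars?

5934.5

Setting quantity demanded equal to quantity supplied, 36287 - 6p = 3p - 15913, gives p* = 5800 and q* = 1487.
The ceiling of 5531 is below the equilibrium price 5800, so it binds.
At p = 5531: qd = 36287 - 6·5531 = 3101 and qs = 3·5531 - 15913 = 680.
Only 680 units reach the market. On the demand curve, the marginal buyer's willingness to pay at q = 680 is (36287 - 680)/6 = 5934.5.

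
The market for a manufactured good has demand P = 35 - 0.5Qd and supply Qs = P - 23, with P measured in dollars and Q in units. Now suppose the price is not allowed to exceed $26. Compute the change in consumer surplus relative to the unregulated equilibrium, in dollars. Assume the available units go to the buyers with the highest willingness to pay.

Rearranging demand gives Qd = 70 - 2P. Setting quantity demanded equal to quantity supplied, 70 - 2P = P - 23, gives P* = 31 and Q* = 8.
Since 26 < 31, the ceiling is binding.
At P = 26: Qd = 70 - 2·26 = 18 and Qs = 26 - 23 = 3.
Consumer surplus without the control is ½ · (35 - 31) · 8 = 16.
With the ceiling, 3 units are sold at 26 (assume they go to the highest-value buyers). The demand price at Q = 3 is 33.5, so CS = ½ · [(35 - 26) + (33.5 - 26)] · 3 = 24.75.
Change in consumer surplus = 24.75 - 16 = 8.75.

8.75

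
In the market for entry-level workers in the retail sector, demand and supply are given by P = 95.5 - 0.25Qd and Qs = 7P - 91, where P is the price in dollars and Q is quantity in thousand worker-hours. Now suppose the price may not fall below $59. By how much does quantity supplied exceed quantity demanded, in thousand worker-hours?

Rearranging demand gives Qd = 382 - 4P. Without the control the market clears where 382 - 4P = 7P - 91, i.e. P* = 43 and Q* = 210.
Because the floor (59) lies above the market-clearing price, it is binding.
At P = 59: Qd = 382 - 4·59 = 146 and Qs = 7·59 - 91 = 322.
Surplus = Qs - Qd = 322 - 146 = 176.

176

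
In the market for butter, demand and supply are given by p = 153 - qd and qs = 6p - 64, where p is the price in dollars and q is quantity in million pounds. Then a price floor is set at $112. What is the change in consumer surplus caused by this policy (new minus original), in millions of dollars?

Rearranging demand gives qd = 153 - p. Without the control the market clears where 153 - p = 6p - 64, i.e. p* = 31 and q* = 122.
Because the floor (112) lies above the market-clearing price, it is binding.
At p = 112: qd = 153 - 112 = 41 and qs = 6·112 - 64 = 608.
Consumer surplus without the control is ½ · (153 - 31) · 122 = 7442.
With the floor, consumers buy 41 units at 112, so CS = ½ · (153 - 112) · 41 = 840.5.
Change in consumer surplus = 840.5 - 7442 = -6601.5.

-6601.5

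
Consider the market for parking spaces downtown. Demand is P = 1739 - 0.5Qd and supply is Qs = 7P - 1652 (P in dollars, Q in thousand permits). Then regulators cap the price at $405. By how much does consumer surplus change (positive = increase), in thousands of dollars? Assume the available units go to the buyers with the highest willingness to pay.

-138311.25

Rearranging demand gives Qd = 3478 - 2P. Equilibrium: 3478 - 2P = 7P - 1652, so 5130 = 9P and P* = 570, Q* = 2338.
The ceiling of 405 is below the equilibrium price 570, so it binds.
At P = 405: Qd = 3478 - 2·405 = 2668 and Qs = 7·405 - 1652 = 1183.
Consumer surplus without the control is ½ · (1739 - 570) · 2338 = 1366561.
With the ceiling, 1183 units are sold at 405 (assume they go to the highest-value buyers). The demand price at Q = 1183 is 1147.5, so CS = ½ · [(1739 - 405) + (1147.5 - 405)] · 1183 = 1228249.75.
Change in consumer surplus = 1228249.75 - 1366561 = -138311.25.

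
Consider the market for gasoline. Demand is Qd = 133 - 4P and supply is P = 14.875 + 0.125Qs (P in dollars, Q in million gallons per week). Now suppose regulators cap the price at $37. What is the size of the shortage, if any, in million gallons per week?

Rearranging supply gives Qs = 8P - 119. Without the control the market clears where 133 - 4P = 8P - 119, i.e. P* = 21 and Q* = 49.
The ceiling of 37 is above the equilibrium price 21, so it is not binding; the market clears at P* = 21, Q* = 49.
Since the control does not bind, there is no shortage.

0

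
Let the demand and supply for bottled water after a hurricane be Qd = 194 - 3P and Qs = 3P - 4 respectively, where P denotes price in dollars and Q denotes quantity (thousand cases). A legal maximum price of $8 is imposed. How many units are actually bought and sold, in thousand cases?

20

In a free market, 194 - 3P = 3P - 4 gives the equilibrium P* = 33, Q* = 95.
Because the ceiling (8) lies below the market-clearing price, it is binding.
At P = 8: Qd = 194 - 3·8 = 170 and Qs = 3·8 - 4 = 20.
The quantity actually transacted is the short side, supply: 20.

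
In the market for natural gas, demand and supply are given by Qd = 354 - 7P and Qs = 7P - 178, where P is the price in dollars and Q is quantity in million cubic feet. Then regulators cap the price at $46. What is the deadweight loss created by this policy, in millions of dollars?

0

In a free market, 354 - 7P = 7P - 178 gives the equilibrium P* = 38, Q* = 88.
Since 46 is above P* = 38, the ceiling does not bind and the free-market outcome prevails.
Since the control does not bind, no trades are prevented and deadweight loss is zero.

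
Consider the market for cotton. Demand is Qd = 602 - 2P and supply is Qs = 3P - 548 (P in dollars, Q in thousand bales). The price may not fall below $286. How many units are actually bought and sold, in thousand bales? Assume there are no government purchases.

Setting quantity demanded equal to quantity supplied, 602 - 2P = 3P - 548, gives P* = 230 and Q* = 142.
Since 286 > 230, the floor is binding.
At P = 286: Qd = 602 - 2·286 = 30 and Qs = 3·286 - 548 = 310.
The quantity actually transacted is the short side, demand: 30.

30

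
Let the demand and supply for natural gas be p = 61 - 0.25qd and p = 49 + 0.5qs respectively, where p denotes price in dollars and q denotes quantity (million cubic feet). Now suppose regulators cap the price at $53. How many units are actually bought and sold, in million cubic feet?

8

Rearranging demand gives qd = 244 - 4p; rearranging supply gives qs = 2p - 98. Without the control the market clears where 244 - 4p = 2p - 98, i.e. p* = 57 and q* = 16.
The ceiling of 53 is below the equilibrium price 57, so it binds.
At p = 53: qd = 244 - 4·53 = 32 and qs = 2·53 - 98 = 8.
The quantity actually transacted is the short side, supply: 8.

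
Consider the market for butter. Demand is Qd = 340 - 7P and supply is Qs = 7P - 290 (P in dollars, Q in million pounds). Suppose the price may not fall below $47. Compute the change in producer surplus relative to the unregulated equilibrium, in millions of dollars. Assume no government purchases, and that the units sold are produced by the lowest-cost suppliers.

8

Equilibrium: 340 - 7P = 7P - 290, so 630 = 14P and P* = 45, Q* = 25.
Because the floor (47) lies above the market-clearing price, it is binding.
At P = 47: Qd = 340 - 7·47 = 11 and Qs = 7·47 - 290 = 39.
Producer surplus without the control is ½ · (45 - 290/7) · 25 = 625/14.
With the floor, 11 units are sold at 47. The supply price at Q = 11 is 43, so PS = ½ · [(47 - 290/7) + (47 - 43)] · 11 = 737/14.
Change in producer surplus = 737/14 - 625/14 = 8.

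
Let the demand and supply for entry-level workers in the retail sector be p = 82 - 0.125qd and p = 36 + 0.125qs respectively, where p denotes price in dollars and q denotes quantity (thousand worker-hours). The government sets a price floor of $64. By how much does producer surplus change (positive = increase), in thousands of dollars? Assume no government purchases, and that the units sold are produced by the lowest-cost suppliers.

620

Rearranging demand gives qd = 656 - 8p; rearranging supply gives qs = 8p - 288. In a free market, 656 - 8p = 8p - 288 gives the equilibrium p* = 59, q* = 184.
The floor of 64 is above the equilibrium price 59, so it binds.
At p = 64: qd = 656 - 8·64 = 144 and qs = 8·64 - 288 = 224.
Producer surplus without the control is ½ · (59 - 36) · 184 = 2116.
With the floor, 144 units are sold at 64. The supply price at q = 144 is 54, so PS = ½ · [(64 - 36) + (64 - 54)] · 144 = 2736.
Change in producer surplus = 2736 - 2116 = 620.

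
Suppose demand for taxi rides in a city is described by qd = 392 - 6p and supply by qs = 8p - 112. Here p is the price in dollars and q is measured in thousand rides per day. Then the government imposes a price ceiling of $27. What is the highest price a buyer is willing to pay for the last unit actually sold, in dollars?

Equilibrium: 392 - 6p = 8p - 112, so 504 = 14p and p* = 36, q* = 176.
The ceiling of 27 is below the equilibrium price 36, so it binds.
At p = 27: qd = 392 - 6·27 = 230 and qs = 8·27 - 112 = 104.
Only 104 units reach the market. On the demand curve, the marginal buyer's willingness to pay at q = 104 is (392 - 104)/6 = 48.

48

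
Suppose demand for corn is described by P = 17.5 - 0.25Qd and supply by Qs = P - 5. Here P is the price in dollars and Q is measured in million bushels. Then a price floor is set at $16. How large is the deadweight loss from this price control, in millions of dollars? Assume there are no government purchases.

Rearranging demand gives Qd = 70 - 4P. In a free market, 70 - 4P = P - 5 gives the equilibrium P* = 15, Q* = 10.
Since 16 > 15, the floor is binding.
At P = 16: Qd = 70 - 4·16 = 6 and Qs = 16 - 5 = 11.
Quantity traded falls to 6. At Q = 6 the demand price is (70 - 6)/4 = 16 and the supply price is 5 + 6 = 11.
Deadweight loss = ½ · (16 - 11) · (10 - 6) = ½ · 5 · 4 = 10.

10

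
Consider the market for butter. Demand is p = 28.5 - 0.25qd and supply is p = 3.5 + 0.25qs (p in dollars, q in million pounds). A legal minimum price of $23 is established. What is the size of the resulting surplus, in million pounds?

56

Rearranging demand gives qd = 114 - 4p; rearranging supply gives qs = 4p - 14. Without the control the market clears where 114 - 4p = 4p - 14, i.e. p* = 16 and q* = 50.
Since 23 > 16, the floor is binding.
At p = 23: qd = 114 - 4·23 = 22 and qs = 4·23 - 14 = 78.
Surplus = qs - qd = 78 - 22 = 56.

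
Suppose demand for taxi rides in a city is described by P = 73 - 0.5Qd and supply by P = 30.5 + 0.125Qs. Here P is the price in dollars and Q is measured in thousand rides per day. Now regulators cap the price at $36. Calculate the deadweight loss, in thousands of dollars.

Rearranging demand gives Qd = 146 - 2P; rearranging supply gives Qs = 8P - 244. In a free market, 146 - 2P = 8P - 244 gives the equilibrium P* = 39, Q* = 68.
The ceiling of 36 is below the equilibrium price 39, so it binds.
At P = 36: Qd = 146 - 2·36 = 74 and Qs = 8·36 - 244 = 44.
Quantity traded falls to 44. At Q = 44 the demand price is (146 - 44)/2 = 51 and the supply price is (244 + 44)/8 = 36.
Deadweight loss = ½ · (51 - 36) · (68 - 44) = ½ · 15 · 24 = 180.

180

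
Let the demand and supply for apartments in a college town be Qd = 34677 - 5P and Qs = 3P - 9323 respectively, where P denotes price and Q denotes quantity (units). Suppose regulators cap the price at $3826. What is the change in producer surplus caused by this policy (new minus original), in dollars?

-7810884

Equilibrium: 34677 - 5P = 3P - 9323, so 44000 = 8P and P* = 5500, Q* = 7177.
Because the ceiling (3826) lies below the market-clearing price, it is binding.
At P = 3826: Qd = 34677 - 5·3826 = 15547 and Qs = 3·3826 - 9323 = 2155.
Producer surplus without the control is ½ · (5500 - 9323/3) · 7177 = 51509329/6.
With the ceiling, producers sell 2155 units at 3826, so PS = ½ · (3826 - 9323/3) · 2155 = 4644025/6.
Change in producer surplus = 4644025/6 - 51509329/6 = -7810884.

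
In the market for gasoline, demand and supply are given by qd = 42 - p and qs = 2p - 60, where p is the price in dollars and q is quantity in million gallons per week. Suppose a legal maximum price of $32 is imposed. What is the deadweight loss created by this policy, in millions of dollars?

Setting quantity demanded equal to quantity supplied, 42 - p = 2p - 60, gives p* = 34 and q* = 8.
Because the ceiling (32) lies below the market-clearing price, it is binding.
At p = 32: qd = 42 - 32 = 10 and qs = 2·32 - 60 = 4.
Quantity traded falls to 4. At q = 4 the demand price is 42 - 4 = 38 and the supply price is (60 + 4)/2 = 32.
Deadweight loss = ½ · (38 - 32) · (8 - 4) = ½ · 6 · 4 = 12.

12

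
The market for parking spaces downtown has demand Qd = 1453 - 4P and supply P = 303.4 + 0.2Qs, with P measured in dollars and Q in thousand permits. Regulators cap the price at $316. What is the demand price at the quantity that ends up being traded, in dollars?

347.5

Rearranging supply gives Qs = 5P - 1517. Without the control the market clears where 1453 - 4P = 5P - 1517, i.e. P* = 330 and Q* = 133.
Since 316 < 330, the ceiling is binding.
At P = 316: Qd = 1453 - 4·316 = 189 and Qs = 5·316 - 1517 = 63.
Only 63 units reach the market. On the demand curve, the marginal buyer's willingness to pay at Q = 63 is (1453 - 63)/4 = 347.5.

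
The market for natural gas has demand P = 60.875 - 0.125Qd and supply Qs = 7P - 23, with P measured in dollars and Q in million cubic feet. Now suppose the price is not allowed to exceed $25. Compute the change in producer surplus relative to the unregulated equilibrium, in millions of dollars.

-1651.5

Rearranging demand gives Qd = 487 - 8P. Equilibrium: 487 - 8P = 7P - 23, so 510 = 15P and P* = 34, Q* = 215.
The ceiling of 25 is below the equilibrium price 34, so it binds.
At P = 25: Qd = 487 - 8·25 = 287 and Qs = 7·25 - 23 = 152.
Producer surplus without the control is ½ · (34 - 23/7) · 215 = 46225/14.
With the ceiling, producers sell 152 units at 25, so PS = ½ · (25 - 23/7) · 152 = 11552/7.
Change in producer surplus = 11552/7 - 46225/14 = -1651.5.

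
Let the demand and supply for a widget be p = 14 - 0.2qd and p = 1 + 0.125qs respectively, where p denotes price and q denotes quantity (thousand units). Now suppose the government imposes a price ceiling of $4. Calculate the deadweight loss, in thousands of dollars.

Rearranging demand gives qd = 70 - 5p; rearranging supply gives qs = 8p - 8. In a free market, 70 - 5p = 8p - 8 gives the equilibrium p* = 6, q* = 40.
Because the ceiling (4) lies below the market-clearing price, it is binding.
At p = 4: qd = 70 - 5·4 = 50 and qs = 8·4 - 8 = 24.
Quantity traded falls to 24. At q = 24 the demand price is (70 - 24)/5 = 9.2 and the supply price is (8 + 24)/8 = 4.
Deadweight loss = ½ · (9.2 - 4) · (40 - 24) = ½ · 5.2 · 16 = 41.6.

41.6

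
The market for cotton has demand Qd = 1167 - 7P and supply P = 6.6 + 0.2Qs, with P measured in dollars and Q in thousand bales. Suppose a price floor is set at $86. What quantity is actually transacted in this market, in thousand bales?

467

Rearranging supply gives Qs = 5P - 33. Equilibrium: 1167 - 7P = 5P - 33, so 1200 = 12P and P* = 100, Q* = 467.
The floor of 86 is below the equilibrium price 100, so it is not binding; the market clears at P* = 100, Q* = 467.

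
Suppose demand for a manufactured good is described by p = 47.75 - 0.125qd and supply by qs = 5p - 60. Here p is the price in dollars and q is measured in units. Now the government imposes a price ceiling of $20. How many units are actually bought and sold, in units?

Rearranging demand gives qd = 382 - 8p. Equilibrium: 382 - 8p = 5p - 60, so 442 = 13p and p* = 34, q* = 110.
The ceiling of 20 is below the equilibrium price 34, so it binds.
At p = 20: qd = 382 - 8·20 = 222 and qs = 5·20 - 60 = 40.
The quantity actually transacted is the short side, supply: 40.

40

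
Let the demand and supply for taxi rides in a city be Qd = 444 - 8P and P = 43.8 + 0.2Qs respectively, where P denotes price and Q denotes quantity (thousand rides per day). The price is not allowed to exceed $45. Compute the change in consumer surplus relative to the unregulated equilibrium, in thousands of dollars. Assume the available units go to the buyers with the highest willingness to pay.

-20.25

Rearranging supply gives Qs = 5P - 219. Equilibrium: 444 - 8P = 5P - 219, so 663 = 13P and P* = 51, Q* = 36.
Because the ceiling (45) lies below the market-clearing price, it is binding.
At P = 45: Qd = 444 - 8·45 = 84 and Qs = 5·45 - 219 = 6.
Consumer surplus without the control is ½ · (55.5 - 51) · 36 = 81.
With the ceiling, 6 units are sold at 45 (assume they go to the highest-value buyers). The demand price at Q = 6 is 54.75, so CS = ½ · [(55.5 - 45) + (54.75 - 45)] · 6 = 60.75.
Change in consumer surplus = 60.75 - 81 = -20.25.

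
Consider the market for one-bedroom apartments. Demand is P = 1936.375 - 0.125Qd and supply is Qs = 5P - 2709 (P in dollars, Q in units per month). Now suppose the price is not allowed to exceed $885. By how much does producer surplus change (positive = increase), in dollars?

-1546802.5

Rearranging demand gives Qd = 15491 - 8P. Equilibrium: 15491 - 8P = 5P - 2709, so 18200 = 13P and P* = 1400, Q* = 4291.
Because the ceiling (885) lies below the market-clearing price, it is binding.
At P = 885: Qd = 15491 - 8·885 = 8411 and Qs = 5·885 - 2709 = 1716.
Producer surplus without the control is ½ · (1400 - 541.8) · 4291 = 1841268.1.
With the ceiling, producers sell 1716 units at 885, so PS = ½ · (885 - 541.8) · 1716 = 294465.6.
Change in producer surplus = 294465.6 - 1841268.1 = -1546802.5.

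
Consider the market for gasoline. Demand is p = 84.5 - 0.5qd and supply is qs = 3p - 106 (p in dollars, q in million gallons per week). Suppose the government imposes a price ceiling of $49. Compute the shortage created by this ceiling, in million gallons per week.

Rearranging demand gives qd = 169 - 2p. In a free market, 169 - 2p = 3p - 106 gives the equilibrium p* = 55, q* = 59.
Because the ceiling (49) lies below the market-clearing price, it is binding.
At p = 49: qd = 169 - 2·49 = 71 and qs = 3·49 - 106 = 41.
Shortage = qd - qs = 71 - 41 = 30.

30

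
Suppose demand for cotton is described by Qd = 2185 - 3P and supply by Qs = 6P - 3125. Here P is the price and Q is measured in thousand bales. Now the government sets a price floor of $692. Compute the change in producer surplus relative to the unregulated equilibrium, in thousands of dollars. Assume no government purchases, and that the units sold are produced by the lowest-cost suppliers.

3315

Equilibrium: 2185 - 3P = 6P - 3125, so 5310 = 9P and P* = 590, Q* = 415.
Since 692 > 590, the floor is binding.
At P = 692: Qd = 2185 - 3·692 = 109 and Qs = 6·692 - 3125 = 1027.
Producer surplus without the control is ½ · (590 - 3125/6) · 415 = 172225/12.
With the floor, 109 units are sold at 692. The supply price at Q = 109 is 539, so PS = ½ · [(692 - 3125/6) + (692 - 539)] · 109 = 212005/12.
Change in producer surplus = 212005/12 - 172225/12 = 3315.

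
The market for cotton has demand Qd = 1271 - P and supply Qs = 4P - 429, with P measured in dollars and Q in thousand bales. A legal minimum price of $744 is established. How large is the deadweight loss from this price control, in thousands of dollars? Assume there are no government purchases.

102010

In a free market, 1271 - P = 4P - 429 gives the equilibrium P* = 340, Q* = 931.
The floor of 744 is above the equilibrium price 340, so it binds.
At P = 744: Qd = 1271 - 744 = 527 and Qs = 4·744 - 429 = 2547.
Quantity traded falls to 527. At Q = 527 the demand price is 1271 - 527 = 744 and the supply price is (429 + 527)/4 = 239.
Deadweight loss = ½ · (744 - 239) · (931 - 527) = ½ · 505 · 404 = 102010.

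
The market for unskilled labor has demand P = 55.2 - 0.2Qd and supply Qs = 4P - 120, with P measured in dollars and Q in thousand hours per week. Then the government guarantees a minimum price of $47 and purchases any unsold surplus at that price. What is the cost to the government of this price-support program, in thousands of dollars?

Rearranging demand gives Qd = 276 - 5P. Equilibrium: 276 - 5P = 4P - 120, so 396 = 9P and P* = 44, Q* = 56.
Because the floor (47) lies above the market-clearing price, it is binding.
At P = 47: Qd = 276 - 5·47 = 41 and Qs = 4·47 - 120 = 68.
Surplus = Qs - Qd = 27.
Government expenditure = surplus × support price = 27 × 47 = 1269.

1269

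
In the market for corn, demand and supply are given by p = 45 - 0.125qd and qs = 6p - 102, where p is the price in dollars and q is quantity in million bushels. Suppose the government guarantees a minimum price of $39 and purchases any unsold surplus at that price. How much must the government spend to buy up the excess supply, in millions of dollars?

3276

Rearranging demand gives qd = 360 - 8p. In a free market, 360 - 8p = 6p - 102 gives the equilibrium p* = 33, q* = 96.
The floor of 39 is above the equilibrium price 33, so it binds.
At p = 39: qd = 360 - 8·39 = 48 and qs = 6·39 - 102 = 132.
Surplus = qs - qd = 84.
Government expenditure = surplus × support price = 84 × 39 = 3276.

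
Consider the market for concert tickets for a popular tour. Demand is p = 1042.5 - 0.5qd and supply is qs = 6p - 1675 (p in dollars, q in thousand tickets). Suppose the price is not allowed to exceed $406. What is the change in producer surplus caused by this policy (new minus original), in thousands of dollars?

Rearranging demand gives qd = 2085 - 2p. Equilibrium: 2085 - 2p = 6p - 1675, so 3760 = 8p and p* = 470, q* = 1145.
Because the ceiling (406) lies below the market-clearing price, it is binding.
At p = 406: qd = 2085 - 2·406 = 1273 and qs = 6·406 - 1675 = 761.
Producer surplus without the control is ½ · (470 - 1675/6) · 1145 = 1311025/12.
With the ceiling, producers sell 761 units at 406, so PS = ½ · (406 - 1675/6) · 761 = 579121/12.
Change in producer surplus = 579121/12 - 1311025/12 = -60992.

-60992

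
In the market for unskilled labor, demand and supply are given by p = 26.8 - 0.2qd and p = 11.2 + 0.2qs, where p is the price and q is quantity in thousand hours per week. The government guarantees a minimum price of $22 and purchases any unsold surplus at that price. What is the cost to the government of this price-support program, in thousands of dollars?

660

Rearranging demand gives qd = 134 - 5p; rearranging supply gives qs = 5p - 56. Without the control the market clears where 134 - 5p = 5p - 56, i.e. p* = 19 and q* = 39.
Because the floor (22) lies above the market-clearing price, it is binding.
At p = 22: qd = 134 - 5·22 = 24 and qs = 5·22 - 56 = 54.
Surplus = qs - qd = 30.
Government expenditure = surplus × support price = 30 × 22 = 660.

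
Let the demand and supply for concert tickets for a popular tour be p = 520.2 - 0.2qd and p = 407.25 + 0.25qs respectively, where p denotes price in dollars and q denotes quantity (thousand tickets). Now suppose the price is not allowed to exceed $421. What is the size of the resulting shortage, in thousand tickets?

441

Rearranging demand gives qd = 2601 - 5p; rearranging supply gives qs = 4p - 1629. Setting quantity demanded equal to quantity supplied, 2601 - 5p = 4p - 1629, gives p* = 470 and q* = 251.
The ceiling of 421 is below the equilibrium price 470, so it binds.
At p = 421: qd = 2601 - 5·421 = 496 and qs = 4·421 - 1629 = 55.
Shortage = qd - qs = 496 - 55 = 441.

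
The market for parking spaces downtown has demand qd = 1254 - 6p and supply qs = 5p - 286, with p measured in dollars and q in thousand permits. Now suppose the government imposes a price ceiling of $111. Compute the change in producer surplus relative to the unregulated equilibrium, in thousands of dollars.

-9903.5

Equilibrium: 1254 - 6p = 5p - 286, so 1540 = 11p and p* = 140, q* = 414.
Since 111 < 140, the ceiling is binding.
At p = 111: qd = 1254 - 6·111 = 588 and qs = 5·111 - 286 = 269.
Producer surplus without the control is ½ · (140 - 57.2) · 414 = 17139.6.
With the ceiling, producers sell 269 units at 111, so PS = ½ · (111 - 57.2) · 269 = 7236.1.
Change in producer surplus = 7236.1 - 17139.6 = -9903.5.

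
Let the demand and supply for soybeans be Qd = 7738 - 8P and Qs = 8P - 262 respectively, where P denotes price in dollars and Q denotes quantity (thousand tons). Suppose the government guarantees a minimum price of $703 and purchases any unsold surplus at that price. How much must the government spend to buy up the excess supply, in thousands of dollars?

Equilibrium: 7738 - 8P = 8P - 262, so 8000 = 16P and P* = 500, Q* = 3738.
Since 703 > 500, the floor is binding.
At P = 703: Qd = 7738 - 8·703 = 2114 and Qs = 8·703 - 262 = 5362.
Surplus = Qs - Qd = 3248.
Government expenditure = surplus × support price = 3248 × 703 = 2283344.

2283344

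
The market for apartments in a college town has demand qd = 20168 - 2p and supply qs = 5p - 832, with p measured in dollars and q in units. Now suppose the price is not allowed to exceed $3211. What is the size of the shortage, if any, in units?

In a free market, 20168 - 2p = 5p - 832 gives the equilibrium p* = 3000, q* = 14168.
Since 3211 is above p* = 3000, the ceiling does not bind and the free-market outcome prevails.
Since the control does not bind, there is no shortage.

0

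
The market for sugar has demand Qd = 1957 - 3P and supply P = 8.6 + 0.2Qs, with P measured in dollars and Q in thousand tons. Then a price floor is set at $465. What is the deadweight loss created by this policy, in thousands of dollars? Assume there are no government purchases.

Rearranging supply gives Qs = 5P - 43. In a free market, 1957 - 3P = 5P - 43 gives the equilibrium P* = 250, Q* = 1207.
Because the floor (465) lies above the market-clearing price, it is binding.
At P = 465: Qd = 1957 - 3·465 = 562 and Qs = 5·465 - 43 = 2282.
Quantity traded falls to 562. At Q = 562 the demand price is (1957 - 562)/3 = 465 and the supply price is (43 + 562)/5 = 121.
Deadweight loss = ½ · (465 - 121) · (1207 - 562) = ½ · 344 · 645 = 110940.

110940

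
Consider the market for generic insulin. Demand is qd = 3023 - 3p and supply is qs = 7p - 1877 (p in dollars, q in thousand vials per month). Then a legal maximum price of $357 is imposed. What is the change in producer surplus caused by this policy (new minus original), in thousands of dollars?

-144637.5

Without the control the market clears where 3023 - 3p = 7p - 1877, i.e. p* = 490 and q* = 1553.
The ceiling of 357 is below the equilibrium price 490, so it binds.
At p = 357: qd = 3023 - 3·357 = 1952 and qs = 7·357 - 1877 = 622.
Producer surplus without the control is ½ · (490 - 1877/7) · 1553 = 2411809/14.
With the ceiling, producers sell 622 units at 357, so PS = ½ · (357 - 1877/7) · 622 = 193442/7.
Change in producer surplus = 193442/7 - 2411809/14 = -144637.5.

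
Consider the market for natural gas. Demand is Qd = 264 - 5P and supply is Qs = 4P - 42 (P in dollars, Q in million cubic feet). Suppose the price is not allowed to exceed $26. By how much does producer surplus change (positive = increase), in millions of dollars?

-624

Without the control the market clears where 264 - 5P = 4P - 42, i.e. P* = 34 and Q* = 94.
Since 26 < 34, the ceiling is binding.
At P = 26: Qd = 264 - 5·26 = 134 and Qs = 4·26 - 42 = 62.
Producer surplus without the control is ½ · (34 - 10.5) · 94 = 1104.5.
With the ceiling, producers sell 62 units at 26, so PS = ½ · (26 - 10.5) · 62 = 480.5.
Change in producer surplus = 480.5 - 1104.5 = -624.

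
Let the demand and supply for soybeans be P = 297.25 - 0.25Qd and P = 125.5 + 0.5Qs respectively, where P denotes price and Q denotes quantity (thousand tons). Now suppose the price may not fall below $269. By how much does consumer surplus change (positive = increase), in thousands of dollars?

Rearranging demand gives Qd = 1189 - 4P; rearranging supply gives Qs = 2P - 251. Equilibrium: 1189 - 4P = 2P - 251, so 1440 = 6P and P* = 240, Q* = 229.
The floor of 269 is above the equilibrium price 240, so it binds.
At P = 269: Qd = 1189 - 4·269 = 113 and Qs = 2·269 - 251 = 287.
Consumer surplus without the control is ½ · (297.25 - 240) · 229 = 6555.125.
With the floor, consumers buy 113 units at 269, so CS = ½ · (297.25 - 269) · 113 = 1596.125.
Change in consumer surplus = 1596.125 - 6555.125 = -4959.

-4959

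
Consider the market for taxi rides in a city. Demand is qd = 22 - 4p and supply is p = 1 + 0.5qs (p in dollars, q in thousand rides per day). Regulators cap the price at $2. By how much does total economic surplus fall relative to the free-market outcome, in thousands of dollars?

6

Rearranging supply gives qs = 2p - 2. Setting quantity demanded equal to quantity supplied, 22 - 4p = 2p - 2, gives p* = 4 and q* = 6.
Since 2 < 4, the ceiling is binding.
At p = 2: qd = 22 - 4·2 = 14 and qs = 2·2 - 2 = 2.
Quantity traded falls to 2. At q = 2 the demand price is (22 - 2)/4 = 5 and the supply price is (2 + 2)/2 = 2.
Deadweight loss = ½ · (5 - 2) · (6 - 2) = ½ · 3 · 4 = 6.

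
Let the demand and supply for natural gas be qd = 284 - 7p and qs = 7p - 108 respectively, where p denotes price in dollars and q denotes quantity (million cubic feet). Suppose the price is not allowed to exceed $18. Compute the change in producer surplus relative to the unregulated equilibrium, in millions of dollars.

-530

In a free market, 284 - 7p = 7p - 108 gives the equilibrium p* = 28, q* = 88.
Because the ceiling (18) lies below the market-clearing price, it is binding.
At p = 18: qd = 284 - 7·18 = 158 and qs = 7·18 - 108 = 18.
Producer surplus without the control is ½ · (28 - 108/7) · 88 = 3872/7.
With the ceiling, producers sell 18 units at 18, so PS = ½ · (18 - 108/7) · 18 = 162/7.
Change in producer surplus = 162/7 - 3872/7 = -530.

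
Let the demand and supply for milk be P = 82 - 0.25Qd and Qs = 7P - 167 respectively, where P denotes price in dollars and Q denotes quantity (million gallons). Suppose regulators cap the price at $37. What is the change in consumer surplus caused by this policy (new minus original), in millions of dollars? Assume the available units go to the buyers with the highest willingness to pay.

Rearranging demand gives Qd = 328 - 4P. In a free market, 328 - 4P = 7P - 167 gives the equilibrium P* = 45, Q* = 148.
The ceiling of 37 is below the equilibrium price 45, so it binds.
At P = 37: Qd = 328 - 4·37 = 180 and Qs = 7·37 - 167 = 92.
Consumer surplus without the control is ½ · (82 - 45) · 148 = 2738.
With the ceiling, 92 units are sold at 37 (assume they go to the highest-value buyers). The demand price at Q = 92 is 59, so CS = ½ · [(82 - 37) + (59 - 37)] · 92 = 3082.
Change in consumer surplus = 3082 - 2738 = 344.

344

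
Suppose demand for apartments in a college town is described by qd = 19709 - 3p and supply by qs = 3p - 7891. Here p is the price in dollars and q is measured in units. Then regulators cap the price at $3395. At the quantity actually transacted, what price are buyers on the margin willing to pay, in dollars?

Setting quantity demanded equal to quantity supplied, 19709 - 3p = 3p - 7891, gives p* = 4600 and q* = 5909.
The ceiling of 3395 is below the equilibrium price 4600, so it binds.
At p = 3395: qd = 19709 - 3·3395 = 9524 and qs = 3·3395 - 7891 = 2294.
Only 2294 units reach the market. On the demand curve, the marginal buyer's willingness to pay at q = 2294 is (19709 - 2294)/3 = 5805.

5805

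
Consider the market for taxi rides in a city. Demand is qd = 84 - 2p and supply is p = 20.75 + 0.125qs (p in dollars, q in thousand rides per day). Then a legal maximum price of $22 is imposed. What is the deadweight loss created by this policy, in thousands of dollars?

180

Rearranging supply gives qs = 8p - 166. Equilibrium: 84 - 2p = 8p - 166, so 250 = 10p and p* = 25, q* = 34.
The ceiling of 22 is below the equilibrium price 25, so it binds.
At p = 22: qd = 84 - 2·22 = 40 and qs = 8·22 - 166 = 10.
Quantity traded falls to 10. At q = 10 the demand price is (84 - 10)/2 = 37 and the supply price is (166 + 10)/8 = 22.
Deadweight loss = ½ · (37 - 22) · (34 - 10) = ½ · 15 · 24 = 180.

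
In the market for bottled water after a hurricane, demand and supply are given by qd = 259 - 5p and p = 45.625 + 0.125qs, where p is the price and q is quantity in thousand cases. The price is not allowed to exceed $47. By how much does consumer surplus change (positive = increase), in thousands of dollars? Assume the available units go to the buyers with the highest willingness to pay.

4.6

Rearranging supply gives qs = 8p - 365. Setting quantity demanded equal to quantity supplied, 259 - 5p = 8p - 365, gives p* = 48 and q* = 19.
Since 47 < 48, the ceiling is binding.
At p = 47: qd = 259 - 5·47 = 24 and qs = 8·47 - 365 = 11.
Consumer surplus without the control is ½ · (51.8 - 48) · 19 = 36.1.
With the ceiling, 11 units are sold at 47 (assume they go to the highest-value buyers). The demand price at q = 11 is 49.6, so CS = ½ · [(51.8 - 47) + (49.6 - 47)] · 11 = 40.7.
Change in consumer surplus = 40.7 - 36.1 = 4.6.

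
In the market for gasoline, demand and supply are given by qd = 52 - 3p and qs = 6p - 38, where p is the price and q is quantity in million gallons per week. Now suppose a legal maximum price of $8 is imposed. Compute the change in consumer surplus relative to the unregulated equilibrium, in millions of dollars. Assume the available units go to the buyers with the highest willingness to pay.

Setting quantity demanded equal to quantity supplied, 52 - 3p = 6p - 38, gives p* = 10 and q* = 22.
Because the ceiling (8) lies below the market-clearing price, it is binding.
At p = 8: qd = 52 - 3·8 = 28 and qs = 6·8 - 38 = 10.
Consumer surplus without the control is ½ · (52/3 - 10) · 22 = 242/3.
With the ceiling, 10 units are sold at 8 (assume they go to the highest-value buyers). The demand price at q = 10 is 14, so CS = ½ · [(52/3 - 8) + (14 - 8)] · 10 = 230/3.
Change in consumer surplus = 230/3 - 242/3 = -4.

-4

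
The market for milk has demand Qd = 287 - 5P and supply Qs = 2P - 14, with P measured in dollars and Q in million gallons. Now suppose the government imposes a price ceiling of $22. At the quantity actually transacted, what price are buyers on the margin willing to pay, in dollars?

51.4

Setting quantity demanded equal to quantity supplied, 287 - 5P = 2P - 14, gives P* = 43 and Q* = 72.
The ceiling of 22 is below the equilibrium price 43, so it binds.
At P = 22: Qd = 287 - 5·22 = 177 and Qs = 2·22 - 14 = 30.
Only 30 units reach the market. On the demand curve, the marginal buyer's willingness to pay at Q = 30 is (287 - 30)/5 = 51.4.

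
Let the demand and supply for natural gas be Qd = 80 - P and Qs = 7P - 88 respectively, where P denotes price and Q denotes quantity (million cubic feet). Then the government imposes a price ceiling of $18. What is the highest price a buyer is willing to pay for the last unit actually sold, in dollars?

42

Setting quantity demanded equal to quantity supplied, 80 - P = 7P - 88, gives P* = 21 and Q* = 59.
Since 18 < 21, the ceiling is binding.
At P = 18: Qd = 80 - 18 = 62 and Qs = 7·18 - 88 = 38.
Only 38 units reach the market. On the demand curve, the marginal buyer's willingness to pay at Q = 38 is (80 - 38) = 42.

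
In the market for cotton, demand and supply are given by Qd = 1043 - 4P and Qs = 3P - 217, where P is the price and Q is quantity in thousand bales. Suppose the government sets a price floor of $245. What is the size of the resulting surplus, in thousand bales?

455

In a free market, 1043 - 4P = 3P - 217 gives the equilibrium P* = 180, Q* = 323.
The floor of 245 is above the equilibrium price 180, so it binds.
At P = 245: Qd = 1043 - 4·245 = 63 and Qs = 3·245 - 217 = 518.
Surplus = Qs - Qd = 518 - 63 = 455.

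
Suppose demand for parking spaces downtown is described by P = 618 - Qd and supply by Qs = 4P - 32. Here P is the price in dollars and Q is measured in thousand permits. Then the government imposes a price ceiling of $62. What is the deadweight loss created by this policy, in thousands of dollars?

Rearranging demand gives Qd = 618 - P. Without the control the market clears where 618 - P = 4P - 32, i.e. P* = 130 and Q* = 488.
Since 62 < 130, the ceiling is binding.
At P = 62: Qd = 618 - 62 = 556 and Qs = 4·62 - 32 = 216.
Quantity traded falls to 216. At Q = 216 the demand price is 618 - 216 = 402 and the supply price is (32 + 216)/4 = 62.
Deadweight loss = ½ · (402 - 62) · (488 - 216) = ½ · 340 · 272 = 46240.

46240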